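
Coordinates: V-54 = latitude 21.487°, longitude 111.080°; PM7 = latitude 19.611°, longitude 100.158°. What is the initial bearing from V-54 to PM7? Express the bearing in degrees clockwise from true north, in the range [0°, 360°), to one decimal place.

Δλ = -10.9220°
y = sin Δλ · cos φ₂ = -0.178482
x = cos φ₁ sin φ₂ − sin φ₁ cos φ₂ cos Δλ = -0.026486
θ = atan2(y, x) = -98.4410° → 261.5590° (mod 360°)

261.6°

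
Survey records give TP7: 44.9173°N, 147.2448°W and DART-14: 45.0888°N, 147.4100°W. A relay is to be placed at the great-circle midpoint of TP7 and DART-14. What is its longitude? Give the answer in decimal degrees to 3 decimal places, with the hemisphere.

Bx = cos φ₂ cos Δλ = 0.706007,  By = cos φ₂ sin Δλ = -0.002036
φₘ = atan2(sin φ₁ + sin φ₂, √((cos φ₁ + Bx)² + By²)) = 45.00308°
λₘ = λ₁ + atan2(By, cos φ₁ + Bx) = -147.32728°

147.327°W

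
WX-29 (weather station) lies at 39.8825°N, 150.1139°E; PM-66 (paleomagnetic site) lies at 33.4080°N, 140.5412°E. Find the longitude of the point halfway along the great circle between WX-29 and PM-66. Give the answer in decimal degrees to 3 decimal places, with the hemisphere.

Bx = cos φ₂ cos Δλ = 0.823147,  By = cos φ₂ sin Δλ = -0.138822
φₘ = atan2(sin φ₁ + sin φ₂, √((cos φ₁ + Bx)² + By²)) = 36.74098°
λₘ = λ₁ + atan2(By, cos φ₁ + Bx) = 145.12569°

145.126°E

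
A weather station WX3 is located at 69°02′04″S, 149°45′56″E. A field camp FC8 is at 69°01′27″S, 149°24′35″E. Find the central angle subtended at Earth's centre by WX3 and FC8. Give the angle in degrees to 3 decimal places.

0.128°

WX3: φ = -69.03444°, λ = +149.76556°
FC8: φ = -69.02417°, λ = +149.40972°
Δφ = 0.0103°,  Δλ = -0.3558°
a = sin²(Δφ/2) + cos φ₁ cos φ₂ sin²(Δλ/2) = 0.000001
c = 2·arcsin(√a) = 0.002230 rad = 0.1278°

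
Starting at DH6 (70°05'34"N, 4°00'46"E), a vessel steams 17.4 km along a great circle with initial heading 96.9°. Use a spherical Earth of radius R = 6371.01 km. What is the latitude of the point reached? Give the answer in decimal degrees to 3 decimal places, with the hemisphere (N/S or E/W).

70.073°N

DH6: φ = +70.09278°, λ = +4.01278°
δ = d/R = 17.4/6371.01 = 0.002731 rad
φ₂ = arcsin(sin φ₁ cos δ + cos φ₁ sin δ cos θ)
   = arcsin(0.94025·1.00000 + 0.34050·0.00273·-0.12014) = 70.07340°
λ₂ = λ₁ + atan2(sin θ sin δ cos φ₁, cos δ − sin φ₁ sin φ₂) = 4.46859°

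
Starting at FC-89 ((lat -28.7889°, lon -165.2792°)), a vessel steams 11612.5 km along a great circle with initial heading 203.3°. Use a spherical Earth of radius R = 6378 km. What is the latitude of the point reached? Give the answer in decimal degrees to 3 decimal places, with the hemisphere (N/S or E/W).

41.362°S

δ = d/R = 11612.5/6378 = 1.820712 rad
φ₂ = arcsin(sin φ₁ cos δ + cos φ₁ sin δ cos θ)
   = arcsin(-0.48158·-0.24732 + 0.87640·0.96893·-0.91845) = -41.36196°
λ₂ = λ₁ + atan2(sin θ sin δ cos φ₁, cos δ − sin φ₁ sin φ₂) = 45.42695°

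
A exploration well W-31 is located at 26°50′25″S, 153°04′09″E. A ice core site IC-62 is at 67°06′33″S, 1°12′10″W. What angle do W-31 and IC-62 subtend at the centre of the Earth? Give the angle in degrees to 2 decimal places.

W-31: φ = -26.84028°, λ = +153.06917°
IC-62: φ = -67.10917°, λ = -1.20278°
Δφ = -40.2689°,  Δλ = -154.2719°
a = sin²(Δφ/2) + cos φ₁ cos φ₂ sin²(Δλ/2) = 0.448358
c = 2·arcsin(√a) = 1.467328 rad = 84.0717°

84.07°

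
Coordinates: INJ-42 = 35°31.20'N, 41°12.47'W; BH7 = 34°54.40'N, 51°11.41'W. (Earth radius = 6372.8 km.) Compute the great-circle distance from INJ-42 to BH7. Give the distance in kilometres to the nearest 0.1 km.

909.3 km

INJ-42: φ = +35.52000°, λ = -41.20783°
BH7: φ = +34.90667°, λ = -51.19017°
Δφ = -0.6133°,  Δλ = -9.9823°
a = sin²(Δφ/2) + cos φ₁ cos φ₂ sin²(Δλ/2) = 0.005081
c = 2·arcsin(√a) = 0.142684 rad = 8.1752°
d = R·c = 6372.8 × 0.142684 = 909.3 km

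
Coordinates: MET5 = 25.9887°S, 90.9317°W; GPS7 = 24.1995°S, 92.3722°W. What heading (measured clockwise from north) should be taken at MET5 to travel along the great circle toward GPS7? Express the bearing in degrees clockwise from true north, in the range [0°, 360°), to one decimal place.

323.6°

Δλ = -1.4405°
y = sin Δλ · cos φ₂ = -0.022930
x = cos φ₁ sin φ₂ − sin φ₁ cos φ₂ cos Δλ = 0.031096
θ = atan2(y, x) = -36.4045° → 323.5955° (mod 360°)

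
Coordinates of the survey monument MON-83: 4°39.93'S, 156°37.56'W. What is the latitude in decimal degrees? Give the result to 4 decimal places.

4° + 39.93′/60 = 4 + 0.66550 = 4.6655°

4.6655°S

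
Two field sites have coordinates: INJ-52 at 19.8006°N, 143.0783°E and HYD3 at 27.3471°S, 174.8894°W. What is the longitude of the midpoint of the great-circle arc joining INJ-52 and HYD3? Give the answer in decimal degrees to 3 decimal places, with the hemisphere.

163.461°E

Bx = cos φ₂ cos Δλ = 0.659756,  By = cos φ₂ sin Δλ = 0.594721
φₘ = atan2(sin φ₁ + sin φ₂, √((cos φ₁ + Bx)² + By²)) = -4.04103°
λₘ = λ₁ + atan2(By, cos φ₁ + Bx) = 163.46102°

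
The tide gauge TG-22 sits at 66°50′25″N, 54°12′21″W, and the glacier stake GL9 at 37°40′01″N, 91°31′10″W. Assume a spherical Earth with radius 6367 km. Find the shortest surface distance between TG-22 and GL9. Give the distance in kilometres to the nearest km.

3996 km

TG-22: φ = +66.84028°, λ = -54.20583°
GL9: φ = +37.66694°, λ = -91.51944°
Δφ = -29.1733°,  Δλ = -37.3136°
a = sin²(Δφ/2) + cos φ₁ cos φ₂ sin²(Δλ/2) = 0.095285
c = 2·arcsin(√a) = 0.627615 rad = 35.9597°
d = R·c = 6367 × 0.627615 = 3996.0 km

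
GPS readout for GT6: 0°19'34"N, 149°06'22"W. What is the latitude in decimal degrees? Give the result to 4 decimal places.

0° + 19′/60 + 34″/3600 = 0 + 0.31667 + 0.00944 = 0.3261°

0.3261°N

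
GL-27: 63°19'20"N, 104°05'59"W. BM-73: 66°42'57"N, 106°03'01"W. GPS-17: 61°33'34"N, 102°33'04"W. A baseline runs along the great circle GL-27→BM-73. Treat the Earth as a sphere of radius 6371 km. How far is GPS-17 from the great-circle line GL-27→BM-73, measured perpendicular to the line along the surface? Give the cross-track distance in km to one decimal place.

GL-27: φ = +63.32222°, λ = -104.09972°
BM-73: φ = +66.71583°, λ = -106.05028°
GPS-17: φ = +61.55944°, λ = -102.55111°
δ₁₃ = central angle GL-27→GPS-17 = 0.033208 rad  (haversine)
θ₁₃ = bearing GL-27→GPS-17 = 157.192°,  θ₁₂ = bearing GL-27→BM-73 = 347.237°
dₓₜ = R·arcsin(sin δ₁₃ · sin(θ₁₃ − θ₁₂)) = 6371·arcsin(0.03320·sin(-190.045°)) = 36.897 km
|dₓₜ| = 36.897 km

36.9 km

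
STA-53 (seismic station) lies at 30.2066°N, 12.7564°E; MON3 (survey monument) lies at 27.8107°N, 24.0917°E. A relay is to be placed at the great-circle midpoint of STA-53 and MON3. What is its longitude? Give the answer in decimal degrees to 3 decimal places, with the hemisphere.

18.490°E

Bx = cos φ₂ cos Δλ = 0.867241,  By = cos φ₂ sin Δλ = 0.173848
φₘ = atan2(sin φ₁ + sin φ₂, √((cos φ₁ + Bx)² + By²)) = 29.12787°
λₘ = λ₁ + atan2(By, cos φ₁ + Bx) = 18.48998°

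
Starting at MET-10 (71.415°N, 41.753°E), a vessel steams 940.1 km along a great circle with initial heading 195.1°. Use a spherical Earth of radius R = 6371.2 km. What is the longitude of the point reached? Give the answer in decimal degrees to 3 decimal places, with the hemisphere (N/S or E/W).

δ = d/R = 940.1/6371.2 = 0.147555 rad
φ₂ = arcsin(sin φ₁ cos δ + cos φ₁ sin δ cos θ)
   = arcsin(0.94785·0.98913 + 0.31871·0.14702·-0.96547) = 63.16536°
λ₂ = λ₁ + atan2(sin θ sin δ cos φ₁, cos δ − sin φ₁ sin φ₂) = 36.88604°

36.886°E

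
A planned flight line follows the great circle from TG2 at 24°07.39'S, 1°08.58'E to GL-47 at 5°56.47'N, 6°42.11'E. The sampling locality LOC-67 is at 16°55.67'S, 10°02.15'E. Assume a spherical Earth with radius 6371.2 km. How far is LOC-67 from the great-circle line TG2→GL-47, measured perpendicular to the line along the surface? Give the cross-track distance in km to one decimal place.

781.5 km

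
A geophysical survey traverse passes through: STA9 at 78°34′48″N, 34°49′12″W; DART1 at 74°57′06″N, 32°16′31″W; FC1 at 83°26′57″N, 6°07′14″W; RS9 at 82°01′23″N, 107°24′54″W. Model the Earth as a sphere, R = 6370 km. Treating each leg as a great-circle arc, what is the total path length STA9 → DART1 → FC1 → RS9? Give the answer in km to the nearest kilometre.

2728 km

STA9: φ = +78.58000°, λ = -34.82000°
DART1: φ = +74.95167°, λ = -32.27528°
FC1: φ = +83.44917°, λ = -6.12056°
RS9: φ = +82.02306°, λ = -107.41500°
STA9→DART1: c = 0.064122 rad, d = 408.46 km
DART1→FC1: c = 0.167591 rad, d = 1067.56 km
FC1→RS9: c = 0.196492 rad, d = 1251.65 km
Total = 408.46 + 1067.56 + 1251.65 = 2727.67 km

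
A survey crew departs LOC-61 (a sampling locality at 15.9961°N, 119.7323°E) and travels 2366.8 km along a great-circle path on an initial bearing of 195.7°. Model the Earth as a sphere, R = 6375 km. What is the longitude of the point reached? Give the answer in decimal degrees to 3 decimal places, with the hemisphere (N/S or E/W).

114.081°E

δ = d/R = 2366.8/6375 = 0.371263 rad
φ₂ = arcsin(sin φ₁ cos δ + cos φ₁ sin δ cos θ)
   = arcsin(0.27557·0.93187 + 0.96128·0.36279·-0.96269) = -4.52747°
λ₂ = λ₁ + atan2(sin θ sin δ cos φ₁, cos δ − sin φ₁ sin φ₂) = 114.08070°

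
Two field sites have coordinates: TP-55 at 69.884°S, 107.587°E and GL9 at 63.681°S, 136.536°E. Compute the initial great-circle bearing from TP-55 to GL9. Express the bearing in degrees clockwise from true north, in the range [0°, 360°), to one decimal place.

75.4°

Δλ = 28.9490°
y = sin Δλ · cos φ₂ = 0.214604
x = cos φ₁ sin φ₂ − sin φ₁ cos φ₂ cos Δλ = 0.056032
θ = atan2(y, x) = 75.3670° → 75.3670° (mod 360°)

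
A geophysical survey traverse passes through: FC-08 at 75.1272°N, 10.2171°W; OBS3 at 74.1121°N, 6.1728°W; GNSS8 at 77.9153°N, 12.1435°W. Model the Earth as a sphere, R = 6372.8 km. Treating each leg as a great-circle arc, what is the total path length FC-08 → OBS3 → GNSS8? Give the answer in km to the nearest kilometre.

616 km

FC-08→OBS3: c = 0.025766 rad, d = 164.20 km
OBS3→GNSS8: c = 0.070911 rad, d = 451.90 km
Total = 164.20 + 451.90 = 616.10 km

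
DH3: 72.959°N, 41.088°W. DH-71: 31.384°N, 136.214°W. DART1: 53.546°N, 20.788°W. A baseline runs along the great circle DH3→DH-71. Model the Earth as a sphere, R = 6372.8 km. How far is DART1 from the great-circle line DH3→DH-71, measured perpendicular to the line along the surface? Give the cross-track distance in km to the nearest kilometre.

1507 km

δ₁₃ = central angle DH3→DART1 = 0.369987 rad  (haversine)
θ₁₃ = bearing DH3→DART1 = 145.244°,  θ₁₂ = bearing DH3→DH-71 = 284.856°
dₓₜ = R·arcsin(sin δ₁₃ · sin(θ₁₃ − θ₁₂)) = 6372.8·arcsin(0.36160·sin(-139.611°)) = -1507.209 km
|dₓₜ| = 1507.209 km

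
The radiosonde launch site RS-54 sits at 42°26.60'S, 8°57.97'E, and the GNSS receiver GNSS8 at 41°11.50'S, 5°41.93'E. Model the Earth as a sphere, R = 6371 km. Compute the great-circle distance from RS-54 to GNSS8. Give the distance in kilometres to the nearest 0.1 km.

RS-54: φ = -42.44333°, λ = +8.96617°
GNSS8: φ = -41.19167°, λ = +5.69883°
Δφ = 1.2517°,  Δλ = -3.2673°
a = sin²(Δφ/2) + cos φ₁ cos φ₂ sin²(Δλ/2) = 0.000571
c = 2·arcsin(√a) = 0.047781 rad = 2.7376°
d = R·c = 6371 × 0.047781 = 304.4 km

304.4 km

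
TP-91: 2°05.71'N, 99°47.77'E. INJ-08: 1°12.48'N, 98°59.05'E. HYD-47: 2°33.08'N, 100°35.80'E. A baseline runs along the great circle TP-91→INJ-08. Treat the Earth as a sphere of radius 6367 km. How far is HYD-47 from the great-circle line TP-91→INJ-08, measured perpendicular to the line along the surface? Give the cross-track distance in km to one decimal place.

TP-91: φ = +2.09517°, λ = +99.79617°
INJ-08: φ = +1.20800°, λ = +98.98417°
HYD-47: φ = +2.55133°, λ = +100.59667°
δ₁₃ = central angle TP-91→HYD-47 = 0.016071 rad  (haversine)
θ₁₃ = bearing TP-91→HYD-47 = 60.287°,  θ₁₂ = bearing TP-91→INJ-08 = 222.468°
dₓₜ = R·arcsin(sin δ₁₃ · sin(θ₁₃ − θ₁₂)) = 6367·arcsin(0.01607·sin(-162.180°)) = -31.311 km
|dₓₜ| = 31.311 km

31.3 km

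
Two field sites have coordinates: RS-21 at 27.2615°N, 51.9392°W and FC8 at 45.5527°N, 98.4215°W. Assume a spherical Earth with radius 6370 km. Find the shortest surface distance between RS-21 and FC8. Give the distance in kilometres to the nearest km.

4549 km

Δφ = 18.2912°,  Δλ = -46.4823°
a = sin²(Δφ/2) + cos φ₁ cos φ₂ sin²(Δλ/2) = 0.122189
c = 2·arcsin(√a) = 0.714192 rad = 40.9202°
d = R·c = 6370 × 0.714192 = 4549.4 km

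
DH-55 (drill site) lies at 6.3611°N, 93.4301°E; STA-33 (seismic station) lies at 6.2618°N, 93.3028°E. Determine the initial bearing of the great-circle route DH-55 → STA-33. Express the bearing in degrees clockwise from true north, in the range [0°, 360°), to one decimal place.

Δλ = -0.1273°
y = sin Δλ · cos φ₂ = -0.002209
x = cos φ₁ sin φ₂ − sin φ₁ cos φ₂ cos Δλ = -0.001733
θ = atan2(y, x) = -128.1179° → 231.8821° (mod 360°)

231.9°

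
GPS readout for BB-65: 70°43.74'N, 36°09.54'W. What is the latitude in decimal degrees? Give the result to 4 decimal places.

70.7290°N

70° + 43.74′/60 = 70 + 0.72900 = 70.7290°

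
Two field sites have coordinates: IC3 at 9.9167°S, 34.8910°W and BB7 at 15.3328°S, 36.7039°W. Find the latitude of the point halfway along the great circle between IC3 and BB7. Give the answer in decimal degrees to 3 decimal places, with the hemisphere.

Bx = cos φ₂ cos Δλ = 0.963923,  By = cos φ₂ sin Δλ = -0.030510
φₘ = atan2(sin φ₁ + sin φ₂, √((cos φ₁ + Bx)² + By²)) = -12.62628°
λₘ = λ₁ + atan2(By, cos φ₁ + Bx) = -35.78785°

12.626°S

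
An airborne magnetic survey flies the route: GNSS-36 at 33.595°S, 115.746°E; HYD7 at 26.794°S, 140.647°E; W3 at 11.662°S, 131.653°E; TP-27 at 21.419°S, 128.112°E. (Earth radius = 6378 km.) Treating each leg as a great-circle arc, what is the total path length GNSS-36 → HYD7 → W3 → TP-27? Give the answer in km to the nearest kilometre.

GNSS-36→HYD7: c = 0.392798 rad, d = 2505.26 km
HYD7→W3: c = 0.302555 rad, d = 1929.69 km
W3→TP-27: c = 0.180273 rad, d = 1149.78 km
Total = 2505.26 + 1929.69 + 1149.78 = 5584.74 km

5585 km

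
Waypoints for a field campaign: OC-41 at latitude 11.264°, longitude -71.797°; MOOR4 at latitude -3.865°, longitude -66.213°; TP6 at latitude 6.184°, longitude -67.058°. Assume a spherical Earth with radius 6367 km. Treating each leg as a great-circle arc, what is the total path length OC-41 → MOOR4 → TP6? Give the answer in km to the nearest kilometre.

2912 km

OC-41→MOOR4: c = 0.281293 rad, d = 1790.99 km
MOOR4→TP6: c = 0.176005 rad, d = 1120.63 km
Total = 1790.99 + 1120.63 = 2911.62 km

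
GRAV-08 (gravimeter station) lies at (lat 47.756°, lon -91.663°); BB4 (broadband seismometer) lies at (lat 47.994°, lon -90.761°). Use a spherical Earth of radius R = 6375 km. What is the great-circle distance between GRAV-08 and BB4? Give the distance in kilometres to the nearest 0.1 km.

72.3 km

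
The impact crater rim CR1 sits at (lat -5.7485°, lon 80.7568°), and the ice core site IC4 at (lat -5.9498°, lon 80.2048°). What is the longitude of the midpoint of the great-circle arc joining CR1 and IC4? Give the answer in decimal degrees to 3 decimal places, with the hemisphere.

Bx = cos φ₂ cos Δλ = 0.994567,  By = cos φ₂ sin Δλ = -0.009582
φₘ = atan2(sin φ₁ + sin φ₂, √((cos φ₁ + Bx)² + By²)) = -5.84922°
λₘ = λ₁ + atan2(By, cos φ₁ + Bx) = 80.48085°

80.481°E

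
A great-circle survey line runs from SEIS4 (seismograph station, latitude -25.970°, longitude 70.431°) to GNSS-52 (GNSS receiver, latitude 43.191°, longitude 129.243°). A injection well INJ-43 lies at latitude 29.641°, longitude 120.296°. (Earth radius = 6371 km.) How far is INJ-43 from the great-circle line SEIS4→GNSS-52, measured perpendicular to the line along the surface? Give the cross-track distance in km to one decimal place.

564.4 km

δ₁₃ = central angle SEIS4→INJ-43 = 1.279599 rad  (haversine)
θ₁₃ = bearing SEIS4→INJ-43 = 43.923°,  θ₁₂ = bearing SEIS4→GNSS-52 = 38.623°
dₓₜ = R·arcsin(sin δ₁₃ · sin(θ₁₃ − θ₁₂)) = 6371·arcsin(0.95790·sin(5.299°)) = 564.385 km
|dₓₜ| = 564.385 km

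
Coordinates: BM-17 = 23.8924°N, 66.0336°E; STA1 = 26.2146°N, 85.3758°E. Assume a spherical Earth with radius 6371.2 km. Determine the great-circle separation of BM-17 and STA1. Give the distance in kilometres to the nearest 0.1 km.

Δφ = 2.3222°,  Δλ = 19.3422°
a = sin²(Δφ/2) + cos φ₁ cos φ₂ sin²(Δλ/2) = 0.023560
c = 2·arcsin(√a) = 0.308202 rad = 17.6587°
d = R·c = 6371.2 × 0.308202 = 1963.6 km

1963.6 km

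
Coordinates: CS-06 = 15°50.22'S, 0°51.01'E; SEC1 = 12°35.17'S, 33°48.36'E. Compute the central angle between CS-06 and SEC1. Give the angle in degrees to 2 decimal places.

CS-06: φ = -15.83700°, λ = +0.85017°
SEC1: φ = -12.58617°, λ = +33.80600°
Δφ = 3.2508°,  Δλ = 32.9558°
a = sin²(Δφ/2) + cos φ₁ cos φ₂ sin²(Δλ/2) = 0.076346
c = 2·arcsin(√a) = 0.559899 rad = 32.0798°

32.08°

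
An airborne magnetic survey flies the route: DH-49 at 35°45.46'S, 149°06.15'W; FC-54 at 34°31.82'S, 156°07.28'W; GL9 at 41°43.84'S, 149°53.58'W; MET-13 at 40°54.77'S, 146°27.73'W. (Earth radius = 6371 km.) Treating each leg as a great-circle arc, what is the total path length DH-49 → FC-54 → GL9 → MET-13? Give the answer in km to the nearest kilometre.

DH-49: φ = -35.75767°, λ = -149.10250°
FC-54: φ = -34.53033°, λ = -156.12133°
GL9: φ = -41.73067°, λ = -149.89300°
MET-13: φ = -40.91283°, λ = -146.46217°
DH-49→FC-54: c = 0.102410 rad, d = 652.46 km
FC-54→GL9: c = 0.151902 rad, d = 967.77 km
GL9→MET-13: c = 0.047177 rad, d = 300.57 km
Total = 652.46 + 967.77 + 300.57 = 1920.79 km

1921 km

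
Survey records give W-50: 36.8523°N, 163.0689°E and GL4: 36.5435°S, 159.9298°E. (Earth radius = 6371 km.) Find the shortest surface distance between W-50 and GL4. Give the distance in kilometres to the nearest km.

8168 km

Δφ = -73.3958°,  Δλ = -3.1391°
a = sin²(Δφ/2) + cos φ₁ cos φ₂ sin²(Δλ/2) = 0.357603
c = 2·arcsin(√a) = 1.282005 rad = 73.4535°
d = R·c = 6371 × 1.282005 = 8167.7 km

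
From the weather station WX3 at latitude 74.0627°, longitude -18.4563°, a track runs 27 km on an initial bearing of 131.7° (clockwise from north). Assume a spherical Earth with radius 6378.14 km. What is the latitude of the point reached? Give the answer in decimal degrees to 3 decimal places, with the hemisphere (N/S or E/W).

δ = d/R = 27/6378.14 = 0.004233 rad
φ₂ = arcsin(sin φ₁ cos δ + cos φ₁ sin δ cos θ)
   = arcsin(0.96156·0.99999 + 0.27459·0.00423·-0.66523) = 73.90036°
λ₂ = λ₁ + atan2(sin θ sin δ cos φ₁, cos δ − sin φ₁ sin φ₂) = -17.80325°

73.900°N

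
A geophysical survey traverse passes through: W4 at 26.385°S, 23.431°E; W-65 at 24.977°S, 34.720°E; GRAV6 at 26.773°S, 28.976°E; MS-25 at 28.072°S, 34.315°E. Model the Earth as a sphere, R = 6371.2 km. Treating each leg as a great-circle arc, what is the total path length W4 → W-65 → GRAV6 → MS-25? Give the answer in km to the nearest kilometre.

2296 km

W4→W-65: c = 0.179199 rad, d = 1141.71 km
W-65→GRAV6: c = 0.095480 rad, d = 608.32 km
GRAV6→MS-25: c = 0.085754 rad, d = 546.36 km
Total = 1141.71 + 608.32 + 546.36 = 2296.39 km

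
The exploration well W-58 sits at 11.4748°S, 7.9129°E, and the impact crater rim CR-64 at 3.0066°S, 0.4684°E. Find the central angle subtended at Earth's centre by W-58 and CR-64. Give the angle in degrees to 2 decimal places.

Δφ = 8.4682°,  Δλ = -7.4445°
a = sin²(Δφ/2) + cos φ₁ cos φ₂ sin²(Δλ/2) = 0.009576
c = 2·arcsin(√a) = 0.196026 rad = 11.2314°

11.23°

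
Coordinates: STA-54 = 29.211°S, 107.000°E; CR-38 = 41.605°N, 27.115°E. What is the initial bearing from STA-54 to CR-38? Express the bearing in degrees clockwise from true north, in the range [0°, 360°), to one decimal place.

311.2°

Δλ = -79.8850°
y = sin Δλ · cos φ₂ = -0.736118
x = cos φ₁ sin φ₂ − sin φ₁ cos φ₂ cos Δλ = 0.643639
θ = atan2(y, x) = -48.8346° → 311.1654° (mod 360°)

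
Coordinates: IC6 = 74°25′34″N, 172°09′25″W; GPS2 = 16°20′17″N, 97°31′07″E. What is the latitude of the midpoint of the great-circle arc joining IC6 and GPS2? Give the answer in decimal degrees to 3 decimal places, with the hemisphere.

IC6: φ = +74.42611°, λ = -172.15694°
GPS2: φ = +16.33806°, λ = +97.51861°
Bx = cos φ₂ cos Δλ = -0.005434,  By = cos φ₂ sin Δλ = -0.959603
φₘ = atan2(sin φ₁ + sin φ₂, √((cos φ₁ + Bx)² + By²)) = 51.35894°
λₘ = λ₁ + atan2(By, cos φ₁ + Bx) = 113.17245°

51.359°N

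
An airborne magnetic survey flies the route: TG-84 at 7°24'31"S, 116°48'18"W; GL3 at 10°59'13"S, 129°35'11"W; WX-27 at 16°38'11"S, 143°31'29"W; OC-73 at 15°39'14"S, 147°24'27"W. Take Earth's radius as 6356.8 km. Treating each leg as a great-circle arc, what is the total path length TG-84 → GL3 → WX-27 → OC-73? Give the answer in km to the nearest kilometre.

3509 km

TG-84: φ = -7.40861°, λ = -116.80500°
GL3: φ = -10.98694°, λ = -129.58639°
WX-27: φ = -16.63639°, λ = -143.52472°
OC-73: φ = -15.65389°, λ = -147.40750°
TG-84→GL3: c = 0.228846 rad, d = 1454.73 km
GL3→WX-27: c = 0.255852 rad, d = 1626.40 km
WX-27→OC-73: c = 0.067313 rad, d = 427.90 km
Total = 1454.73 + 1626.40 + 427.90 = 3509.02 km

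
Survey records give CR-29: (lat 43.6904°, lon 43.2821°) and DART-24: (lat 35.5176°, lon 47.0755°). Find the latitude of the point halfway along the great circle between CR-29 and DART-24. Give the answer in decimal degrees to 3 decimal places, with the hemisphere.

Bx = cos φ₂ cos Δλ = 0.812154,  By = cos φ₂ sin Δλ = 0.053849
φₘ = atan2(sin φ₁ + sin φ₂, √((cos φ₁ + Bx)² + By²)) = 39.61937°
λₘ = λ₁ + atan2(By, cos φ₁ + Bx) = 45.29096°

39.619°N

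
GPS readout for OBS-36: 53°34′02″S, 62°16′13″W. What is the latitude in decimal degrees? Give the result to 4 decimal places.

53.5672°S

53° + 34′/60 + 2″/3600 = 53 + 0.56667 + 0.00056 = 53.5672°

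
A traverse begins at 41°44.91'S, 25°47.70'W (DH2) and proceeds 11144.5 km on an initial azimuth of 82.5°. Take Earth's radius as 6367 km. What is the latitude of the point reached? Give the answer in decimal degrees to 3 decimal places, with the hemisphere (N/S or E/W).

DH2: φ = -41.74850°, λ = -25.79500°
δ = d/R = 11144.5/6367 = 1.750353 rad
φ₂ = arcsin(sin φ₁ cos δ + cos φ₁ sin δ cos θ)
   = arcsin(-0.66586·-0.17859 + 0.74607·0.98392·0.13053) = 12.40001°
λ₂ = λ₁ + atan2(sin θ sin δ cos φ₁, cos δ − sin φ₁ sin φ₂) = 67.00611°

12.400°N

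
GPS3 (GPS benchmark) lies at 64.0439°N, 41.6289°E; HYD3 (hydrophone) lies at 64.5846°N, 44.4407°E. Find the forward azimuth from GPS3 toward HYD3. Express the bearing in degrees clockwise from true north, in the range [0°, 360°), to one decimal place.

Δλ = 2.8118°
y = sin Δλ · cos φ₂ = 0.021054
x = cos φ₁ sin φ₂ − sin φ₁ cos φ₂ cos Δλ = 0.009901
θ = atan2(y, x) = 64.8125° → 64.8125° (mod 360°)

64.8°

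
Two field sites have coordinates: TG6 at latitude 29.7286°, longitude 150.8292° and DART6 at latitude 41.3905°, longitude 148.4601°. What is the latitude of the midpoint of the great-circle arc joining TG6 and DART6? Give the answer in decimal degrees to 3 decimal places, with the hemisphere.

35.565°N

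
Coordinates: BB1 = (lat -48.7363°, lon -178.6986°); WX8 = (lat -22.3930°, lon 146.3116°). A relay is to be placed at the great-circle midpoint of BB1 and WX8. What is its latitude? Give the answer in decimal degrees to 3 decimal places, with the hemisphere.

36.820°S

Bx = cos φ₂ cos Δλ = 0.757476,  By = cos φ₂ sin Δλ = -0.530190
φₘ = atan2(sin φ₁ + sin φ₂, √((cos φ₁ + Bx)² + By²)) = -36.81976°
λₘ = λ₁ + atan2(By, cos φ₁ + Bx) = 160.78741°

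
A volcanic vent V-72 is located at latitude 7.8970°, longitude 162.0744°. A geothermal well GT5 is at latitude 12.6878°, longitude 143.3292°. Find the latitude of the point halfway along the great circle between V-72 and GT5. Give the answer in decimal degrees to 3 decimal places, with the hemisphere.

Bx = cos φ₂ cos Δλ = 0.923834,  By = cos φ₂ sin Δλ = -0.313513
φₘ = atan2(sin φ₁ + sin φ₂, √((cos φ₁ + Bx)² + By²)) = 10.42862°
λₘ = λ₁ + atan2(By, cos φ₁ + Bx) = 152.77364°

10.429°N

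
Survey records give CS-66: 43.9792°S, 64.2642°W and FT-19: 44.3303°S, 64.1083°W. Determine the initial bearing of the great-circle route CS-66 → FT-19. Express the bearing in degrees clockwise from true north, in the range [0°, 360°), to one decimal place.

162.4°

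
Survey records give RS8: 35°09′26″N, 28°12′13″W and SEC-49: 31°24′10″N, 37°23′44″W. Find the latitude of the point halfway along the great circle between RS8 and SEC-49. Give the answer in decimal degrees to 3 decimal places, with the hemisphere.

33.365°N

RS8: φ = +35.15722°, λ = -28.20361°
SEC-49: φ = +31.40278°, λ = -37.39556°
Bx = cos φ₂ cos Δλ = 0.842565,  By = cos φ₂ sin Δλ = -0.136344
φₘ = atan2(sin φ₁ + sin φ₂, √((cos φ₁ + Bx)² + By²)) = 33.36467°
λₘ = λ₁ + atan2(By, cos φ₁ + Bx) = -32.89867°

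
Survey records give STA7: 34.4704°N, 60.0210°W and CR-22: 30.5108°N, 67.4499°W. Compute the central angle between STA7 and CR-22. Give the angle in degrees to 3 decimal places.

7.409°

Δφ = -3.9596°,  Δλ = -7.4289°
a = sin²(Δφ/2) + cos φ₁ cos φ₂ sin²(Δλ/2) = 0.004174
c = 2·arcsin(√a) = 0.129310 rad = 7.4089°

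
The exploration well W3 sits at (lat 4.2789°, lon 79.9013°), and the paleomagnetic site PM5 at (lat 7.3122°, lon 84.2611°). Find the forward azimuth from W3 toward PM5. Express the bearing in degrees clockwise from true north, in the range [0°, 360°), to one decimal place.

54.8°

Δλ = 4.3598°
y = sin Δλ · cos φ₂ = 0.075401
x = cos φ₁ sin φ₂ − sin φ₁ cos φ₂ cos Δλ = 0.053130
θ = atan2(y, x) = 54.8301° → 54.8301° (mod 360°)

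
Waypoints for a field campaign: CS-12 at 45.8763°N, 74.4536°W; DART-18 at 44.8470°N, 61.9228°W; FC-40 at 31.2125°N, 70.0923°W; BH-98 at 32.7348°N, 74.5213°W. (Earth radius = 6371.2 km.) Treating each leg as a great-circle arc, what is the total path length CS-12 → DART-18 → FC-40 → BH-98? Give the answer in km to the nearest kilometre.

3110 km

CS-12→DART-18: c = 0.154552 rad, d = 984.68 km
DART-18→FC-40: c = 0.262802 rad, d = 1674.36 km
FC-40→BH-98: c = 0.070744 rad, d = 450.72 km
Total = 984.68 + 1674.36 + 450.72 = 3109.76 km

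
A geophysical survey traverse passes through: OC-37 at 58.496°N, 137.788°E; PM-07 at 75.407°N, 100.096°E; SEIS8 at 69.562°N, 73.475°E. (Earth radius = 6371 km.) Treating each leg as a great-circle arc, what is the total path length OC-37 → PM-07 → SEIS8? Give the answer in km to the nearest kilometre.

3498 km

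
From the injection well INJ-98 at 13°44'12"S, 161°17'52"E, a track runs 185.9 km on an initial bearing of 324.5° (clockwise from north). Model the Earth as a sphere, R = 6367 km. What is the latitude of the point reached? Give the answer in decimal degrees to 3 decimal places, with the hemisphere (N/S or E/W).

INJ-98: φ = -13.73667°, λ = +161.29778°
δ = d/R = 185.9/6367 = 0.029197 rad
φ₂ = arcsin(sin φ₁ cos δ + cos φ₁ sin δ cos θ)
   = arcsin(-0.23746·0.99957 + 0.97140·0.02919·0.81412) = -12.37280°
λ₂ = λ₁ + atan2(sin θ sin δ cos φ₁, cos δ − sin φ₁ sin φ₂) = 160.30332°

12.373°S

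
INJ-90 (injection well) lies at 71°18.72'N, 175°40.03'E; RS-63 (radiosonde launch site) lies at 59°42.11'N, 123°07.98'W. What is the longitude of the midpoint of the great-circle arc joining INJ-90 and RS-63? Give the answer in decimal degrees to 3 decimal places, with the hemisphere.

146.215°W

INJ-90: φ = +71.31200°, λ = +175.66717°
RS-63: φ = +59.70183°, λ = -123.13300°
Bx = cos φ₂ cos Δλ = 0.243046,  By = cos φ₂ sin Δλ = 0.442096
φₘ = atan2(sin φ₁ + sin φ₂, √((cos φ₁ + Bx)² + By²)) = 68.41933°
λₘ = λ₁ + atan2(By, cos φ₁ + Bx) = -146.21480°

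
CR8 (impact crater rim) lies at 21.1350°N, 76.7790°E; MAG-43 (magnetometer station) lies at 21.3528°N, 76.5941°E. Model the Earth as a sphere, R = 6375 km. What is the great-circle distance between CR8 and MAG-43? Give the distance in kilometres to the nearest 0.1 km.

30.9 km

Δφ = 0.2178°,  Δλ = -0.1849°
a = sin²(Δφ/2) + cos φ₁ cos φ₂ sin²(Δλ/2) = 0.000006
c = 2·arcsin(√a) = 0.004847 rad = 0.2777°
d = R·c = 6375 × 0.004847 = 30.9 km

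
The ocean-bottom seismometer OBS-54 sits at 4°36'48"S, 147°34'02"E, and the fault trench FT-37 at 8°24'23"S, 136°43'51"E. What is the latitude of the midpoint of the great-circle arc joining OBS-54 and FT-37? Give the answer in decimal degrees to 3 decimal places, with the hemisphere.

6.539°S

OBS-54: φ = -4.61333°, λ = +147.56722°
FT-37: φ = -8.40639°, λ = +136.73083°
Bx = cos φ₂ cos Δλ = 0.971616,  By = cos φ₂ sin Δλ = -0.185985
φₘ = atan2(sin φ₁ + sin φ₂, √((cos φ₁ + Bx)² + By²)) = -6.53882°
λₘ = λ₁ + atan2(By, cos φ₁ + Bx) = 142.16956°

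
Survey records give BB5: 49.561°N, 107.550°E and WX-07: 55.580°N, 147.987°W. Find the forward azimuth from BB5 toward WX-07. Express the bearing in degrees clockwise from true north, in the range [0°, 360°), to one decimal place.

Δλ = 104.4630°
y = sin Δλ · cos φ₂ = 0.547342
x = cos φ₁ sin φ₂ − sin φ₁ cos φ₂ cos Δλ = 0.642520
θ = atan2(y, x) = 40.4266° → 40.4266° (mod 360°)

40.4°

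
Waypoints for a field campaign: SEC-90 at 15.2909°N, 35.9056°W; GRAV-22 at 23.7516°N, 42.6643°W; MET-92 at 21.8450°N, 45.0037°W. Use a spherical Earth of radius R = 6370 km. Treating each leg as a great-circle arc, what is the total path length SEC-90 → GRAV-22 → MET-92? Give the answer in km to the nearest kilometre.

SEC-90→GRAV-22: c = 0.184754 rad, d = 1176.89 km
GRAV-22→MET-92: c = 0.050238 rad, d = 320.02 km
Total = 1176.89 + 320.02 = 1496.90 km

1497 km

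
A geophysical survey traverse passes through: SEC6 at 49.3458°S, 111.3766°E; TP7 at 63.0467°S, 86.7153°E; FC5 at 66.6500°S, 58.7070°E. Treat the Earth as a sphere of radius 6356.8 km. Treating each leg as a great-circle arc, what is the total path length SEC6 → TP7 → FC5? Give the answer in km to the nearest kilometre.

3492 km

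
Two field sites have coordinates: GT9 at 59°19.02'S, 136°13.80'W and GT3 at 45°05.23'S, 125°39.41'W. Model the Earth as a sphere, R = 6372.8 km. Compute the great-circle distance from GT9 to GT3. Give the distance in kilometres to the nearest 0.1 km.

1734.2 km

GT9: φ = -59.31700°, λ = -136.23000°
GT3: φ = -45.08717°, λ = -125.65683°
Δφ = 14.2298°,  Δλ = 10.5732°
a = sin²(Δφ/2) + cos φ₁ cos φ₂ sin²(Δλ/2) = 0.018400
c = 2·arcsin(√a) = 0.272130 rad = 15.5919°
d = R·c = 6372.8 × 0.272130 = 1734.2 km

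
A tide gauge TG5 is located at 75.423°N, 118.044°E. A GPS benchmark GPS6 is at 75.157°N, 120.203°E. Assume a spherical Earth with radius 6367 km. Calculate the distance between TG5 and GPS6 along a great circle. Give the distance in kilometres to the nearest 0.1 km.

Δφ = -0.2660°,  Δλ = 2.1590°
a = sin²(Δφ/2) + cos φ₁ cos φ₂ sin²(Δλ/2) = 0.000028
c = 2·arcsin(√a) = 0.010634 rad = 0.6093°
d = R·c = 6367 × 0.010634 = 67.7 km

67.7 km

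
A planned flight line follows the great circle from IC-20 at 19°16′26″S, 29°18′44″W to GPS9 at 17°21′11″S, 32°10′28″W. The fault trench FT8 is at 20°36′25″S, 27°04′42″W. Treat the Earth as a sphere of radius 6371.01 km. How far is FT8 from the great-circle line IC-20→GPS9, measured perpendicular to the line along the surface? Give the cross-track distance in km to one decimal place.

IC-20: φ = -19.27389°, λ = -29.31222°
GPS9: φ = -17.35306°, λ = -32.17444°
FT8: φ = -20.60694°, λ = -27.07833°
δ₁₃ = central angle IC-20→FT8 = 0.043411 rad  (haversine)
θ₁₃ = bearing IC-20→FT8 = 122.784°,  θ₁₂ = bearing IC-20→GPS9 = 304.800°
dₓₜ = R·arcsin(sin δ₁₃ · sin(θ₁₃ − θ₁₂)) = 6371.01·arcsin(0.04340·sin(-182.015°)) = 9.723 km
|dₓₜ| = 9.723 km

9.7 km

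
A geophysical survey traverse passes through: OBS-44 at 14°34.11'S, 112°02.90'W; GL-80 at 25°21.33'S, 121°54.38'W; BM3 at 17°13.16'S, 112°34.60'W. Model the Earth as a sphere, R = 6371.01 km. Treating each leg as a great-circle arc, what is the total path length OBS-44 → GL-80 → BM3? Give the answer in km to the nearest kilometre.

2903 km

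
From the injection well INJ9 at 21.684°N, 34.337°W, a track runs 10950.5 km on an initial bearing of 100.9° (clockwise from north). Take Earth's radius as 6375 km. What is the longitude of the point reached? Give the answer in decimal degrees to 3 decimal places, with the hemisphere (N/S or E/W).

59.604°E

δ = d/R = 10950.5/6375 = 1.717725 rad
φ₂ = arcsin(sin φ₁ cos δ + cos φ₁ sin δ cos θ)
   = arcsin(0.36949·-0.14640 + 0.92924·0.98923·-0.18910) = -13.17431°
λ₂ = λ₁ + atan2(sin θ sin δ cos φ₁, cos δ − sin φ₁ sin φ₂) = 59.60431°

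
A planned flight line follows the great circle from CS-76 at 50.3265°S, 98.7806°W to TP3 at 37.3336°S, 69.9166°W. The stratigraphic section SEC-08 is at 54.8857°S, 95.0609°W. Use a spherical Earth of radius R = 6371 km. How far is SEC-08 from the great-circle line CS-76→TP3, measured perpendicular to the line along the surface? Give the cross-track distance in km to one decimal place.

564.4 km

δ₁₃ = central angle CS-76→SEC-08 = 0.088774 rad  (haversine)
θ₁₃ = bearing CS-76→SEC-08 = 155.108°,  θ₁₂ = bearing CS-76→TP3 = 68.810°
dₓₜ = R·arcsin(sin δ₁₃ · sin(θ₁₃ − θ₁₂)) = 6371·arcsin(0.08866·sin(86.298°)) = 564.399 km
|dₓₜ| = 564.399 km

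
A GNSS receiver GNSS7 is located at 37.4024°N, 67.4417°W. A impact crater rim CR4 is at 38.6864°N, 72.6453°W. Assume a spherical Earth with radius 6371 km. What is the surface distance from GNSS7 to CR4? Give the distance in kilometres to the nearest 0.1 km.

477.4 km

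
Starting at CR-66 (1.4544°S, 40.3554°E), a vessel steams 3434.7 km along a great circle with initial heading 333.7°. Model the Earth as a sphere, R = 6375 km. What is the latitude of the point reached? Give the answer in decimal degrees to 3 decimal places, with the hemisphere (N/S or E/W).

25.979°N

δ = d/R = 3434.7/6375 = 0.538776 rad
φ₂ = arcsin(sin φ₁ cos δ + cos φ₁ sin δ cos θ)
   = arcsin(-0.02538·0.85834 + 0.99968·0.51309·0.89649) = 25.97895°
λ₂ = λ₁ + atan2(sin θ sin δ cos φ₁, cos δ − sin φ₁ sin φ₂) = 25.70701°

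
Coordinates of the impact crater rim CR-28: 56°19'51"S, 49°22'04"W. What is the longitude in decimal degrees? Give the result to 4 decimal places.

49.3678°W

49° + 22′/60 + 4″/3600 = 49 + 0.36667 + 0.00111 = 49.3678°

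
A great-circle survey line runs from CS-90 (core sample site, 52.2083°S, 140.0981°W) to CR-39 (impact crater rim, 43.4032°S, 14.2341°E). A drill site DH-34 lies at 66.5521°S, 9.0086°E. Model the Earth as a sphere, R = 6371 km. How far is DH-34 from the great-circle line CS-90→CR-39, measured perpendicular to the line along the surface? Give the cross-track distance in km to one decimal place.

δ₁₃ = central angle CS-90→DH-34 = 1.028922 rad  (haversine)
θ₁₃ = bearing CS-90→DH-34 = 166.204°,  θ₁₂ = bearing CS-90→CR-39 = 161.463°
dₓₜ = R·arcsin(sin δ₁₃ · sin(θ₁₃ − θ₁₂)) = 6371·arcsin(0.85674·sin(4.740°)) = 451.462 km
|dₓₜ| = 451.462 km

451.5 km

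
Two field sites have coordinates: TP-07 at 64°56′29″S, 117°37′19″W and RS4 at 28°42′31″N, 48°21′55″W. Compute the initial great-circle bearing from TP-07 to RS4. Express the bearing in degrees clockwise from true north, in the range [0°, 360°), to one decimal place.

59.4°

TP-07: φ = -64.94139°, λ = -117.62194°
RS4: φ = +28.70861°, λ = -48.36528°
Δλ = 69.2567°
y = sin Δλ · cos φ₂ = 0.820219
x = cos φ₁ sin φ₂ − sin φ₁ cos φ₂ cos Δλ = 0.484857
θ = atan2(y, x) = 59.4114° → 59.4114° (mod 360°)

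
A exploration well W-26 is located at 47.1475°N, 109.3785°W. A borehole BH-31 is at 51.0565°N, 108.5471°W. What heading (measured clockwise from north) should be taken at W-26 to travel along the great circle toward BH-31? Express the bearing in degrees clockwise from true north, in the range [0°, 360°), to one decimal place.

Δλ = 0.8314°
y = sin Δλ · cos φ₂ = 0.009120
x = cos φ₁ sin φ₂ − sin φ₁ cos φ₂ cos Δλ = 0.068221
θ = atan2(y, x) = 7.6147° → 7.6147° (mod 360°)

7.6°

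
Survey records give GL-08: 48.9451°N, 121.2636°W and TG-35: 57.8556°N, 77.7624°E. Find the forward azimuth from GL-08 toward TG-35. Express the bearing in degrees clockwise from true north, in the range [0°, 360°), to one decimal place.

Δλ = -160.9740°
y = sin Δλ · cos φ₂ = -0.173448
x = cos φ₁ sin φ₂ − sin φ₁ cos φ₂ cos Δλ = 0.935398
θ = atan2(y, x) = -10.5049° → 349.4951° (mod 360°)

349.5°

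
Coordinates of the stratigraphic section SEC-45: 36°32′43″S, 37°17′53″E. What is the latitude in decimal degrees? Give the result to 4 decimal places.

36° + 32′/60 + 43″/3600 = 36 + 0.53333 + 0.01194 = 36.5453°

36.5453°S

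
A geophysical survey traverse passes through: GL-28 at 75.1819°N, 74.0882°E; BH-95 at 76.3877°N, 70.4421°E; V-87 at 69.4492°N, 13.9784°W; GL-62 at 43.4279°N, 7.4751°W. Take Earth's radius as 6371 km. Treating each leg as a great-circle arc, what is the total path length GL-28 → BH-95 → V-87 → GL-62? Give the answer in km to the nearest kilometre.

GL-28→BH-95: c = 0.026203 rad, d = 166.94 km
BH-95→V-87: c = 0.407557 rad, d = 2596.54 km
V-87→GL-62: c = 0.457882 rad, d = 2917.17 km
Total = 166.94 + 2596.54 + 2917.17 = 5680.65 km

5681 km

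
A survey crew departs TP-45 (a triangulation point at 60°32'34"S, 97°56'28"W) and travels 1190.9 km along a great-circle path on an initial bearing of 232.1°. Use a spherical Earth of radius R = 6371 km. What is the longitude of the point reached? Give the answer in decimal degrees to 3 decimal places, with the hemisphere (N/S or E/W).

118.852°W

TP-45: φ = -60.54278°, λ = -97.94111°
δ = d/R = 1190.9/6371 = 0.186925 rad
φ₂ = arcsin(sin φ₁ cos δ + cos φ₁ sin δ cos θ)
   = arcsin(-0.87072·0.98258 + 0.49177·0.18584·-0.61429) = -65.74067°
λ₂ = λ₁ + atan2(sin θ sin δ cos φ₁, cos δ − sin φ₁ sin φ₂) = -118.85159°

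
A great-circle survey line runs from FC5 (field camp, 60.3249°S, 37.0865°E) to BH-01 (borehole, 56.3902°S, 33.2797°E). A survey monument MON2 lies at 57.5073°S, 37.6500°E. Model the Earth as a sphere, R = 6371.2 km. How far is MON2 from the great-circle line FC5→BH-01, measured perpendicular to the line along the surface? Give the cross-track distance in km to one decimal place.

δ₁₃ = central angle FC5→MON2 = 0.049437 rad  (haversine)
θ₁₃ = bearing FC5→MON2 = 6.137°,  θ₁₂ = bearing FC5→BH-01 = 331.455°
dₓₜ = R·arcsin(sin δ₁₃ · sin(θ₁₃ − θ₁₂)) = 6371.2·arcsin(0.04942·sin(-325.318°)) = 179.180 km
|dₓₜ| = 179.180 km

179.2 km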